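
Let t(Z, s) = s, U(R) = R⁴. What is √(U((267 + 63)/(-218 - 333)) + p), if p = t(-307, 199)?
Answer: √18354399082999/303601 ≈ 14.111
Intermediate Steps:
p = 199
√(U((267 + 63)/(-218 - 333)) + p) = √(((267 + 63)/(-218 - 333))⁴ + 199) = √((330/(-551))⁴ + 199) = √((330*(-1/551))⁴ + 199) = √((-330/551)⁴ + 199) = √(11859210000/92173567201 + 199) = √(18354399082999/92173567201) = √18354399082999/303601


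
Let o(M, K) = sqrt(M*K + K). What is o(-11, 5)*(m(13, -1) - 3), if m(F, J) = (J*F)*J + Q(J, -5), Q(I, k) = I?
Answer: 45*I*sqrt(2) ≈ 63.64*I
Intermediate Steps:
o(M, K) = sqrt(K + K*M) (o(M, K) = sqrt(K*M + K) = sqrt(K + K*M))
m(F, J) = J + F*J**2 (m(F, J) = (J*F)*J + J = (F*J)*J + J = F*J**2 + J = J + F*J**2)
o(-11, 5)*(m(13, -1) - 3) = sqrt(5*(1 - 11))*(-(1 + 13*(-1)) - 3) = sqrt(5*(-10))*(-(1 - 13) - 3) = sqrt(-50)*(-1*(-12) - 3) = (5*I*sqrt(2))*(12 - 3) = (5*I*sqrt(2))*9 = 45*I*sqrt(2)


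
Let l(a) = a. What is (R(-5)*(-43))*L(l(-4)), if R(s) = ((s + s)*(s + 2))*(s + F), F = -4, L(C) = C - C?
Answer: 0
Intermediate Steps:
L(C) = 0
R(s) = 2*s*(-4 + s)*(2 + s) (R(s) = ((s + s)*(s + 2))*(s - 4) = ((2*s)*(2 + s))*(-4 + s) = (2*s*(2 + s))*(-4 + s) = 2*s*(-4 + s)*(2 + s))
(R(-5)*(-43))*L(l(-4)) = ((2*(-5)*(-8 + (-5)² - 2*(-5)))*(-43))*0 = ((2*(-5)*(-8 + 25 + 10))*(-43))*0 = ((2*(-5)*27)*(-43))*0 = -270*(-43)*0 = 11610*0 = 0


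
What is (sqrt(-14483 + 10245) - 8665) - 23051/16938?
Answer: -146790821/16938 + I*sqrt(4238) ≈ -8666.4 + 65.1*I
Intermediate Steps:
(sqrt(-14483 + 10245) - 8665) - 23051/16938 = (sqrt(-4238) - 8665) - 23051*1/16938 = (I*sqrt(4238) - 8665) - 23051/16938 = (-8665 + I*sqrt(4238)) - 23051/16938 = -146790821/16938 + I*sqrt(4238)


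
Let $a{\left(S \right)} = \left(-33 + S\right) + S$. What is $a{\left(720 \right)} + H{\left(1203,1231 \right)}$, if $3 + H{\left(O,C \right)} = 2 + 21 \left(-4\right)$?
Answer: $1322$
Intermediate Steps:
$H{\left(O,C \right)} = -85$ ($H{\left(O,C \right)} = -3 + \left(2 + 21 \left(-4\right)\right) = -3 + \left(2 - 84\right) = -3 - 82 = -85$)
$a{\left(S \right)} = -33 + 2 S$
$a{\left(720 \right)} + H{\left(1203,1231 \right)} = \left(-33 + 2 \cdot 720\right) - 85 = \left(-33 + 1440\right) - 85 = 1407 - 85 = 1322$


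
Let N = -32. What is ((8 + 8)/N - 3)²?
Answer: 49/4 ≈ 12.250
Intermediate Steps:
((8 + 8)/N - 3)² = ((8 + 8)/(-32) - 3)² = (16*(-1/32) - 3)² = (-½ - 3)² = (-7/2)² = 49/4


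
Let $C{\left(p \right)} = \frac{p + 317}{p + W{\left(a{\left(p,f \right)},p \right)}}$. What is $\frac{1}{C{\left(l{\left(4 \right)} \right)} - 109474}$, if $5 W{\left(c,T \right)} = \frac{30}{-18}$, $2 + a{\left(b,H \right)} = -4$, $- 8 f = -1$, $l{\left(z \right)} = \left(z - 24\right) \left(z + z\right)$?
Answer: $- \frac{481}{52657465} \approx -9.1345 \cdot 10^{-6}$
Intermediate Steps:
$l{\left(z \right)} = 2 z \left(-24 + z\right)$ ($l{\left(z \right)} = \left(-24 + z\right) 2 z = 2 z \left(-24 + z\right)$)
$f = \frac{1}{8}$ ($f = \left(- \frac{1}{8}\right) \left(-1\right) = \frac{1}{8} \approx 0.125$)
$a{\left(b,H \right)} = -6$ ($a{\left(b,H \right)} = -2 - 4 = -6$)
$W{\left(c,T \right)} = - \frac{1}{3}$ ($W{\left(c,T \right)} = \frac{30 \frac{1}{-18}}{5} = \frac{30 \left(- \frac{1}{18}\right)}{5} = \frac{1}{5} \left(- \frac{5}{3}\right) = - \frac{1}{3}$)
$C{\left(p \right)} = \frac{317 + p}{- \frac{1}{3} + p}$ ($C{\left(p \right)} = \frac{p + 317}{p - \frac{1}{3}} = \frac{317 + p}{- \frac{1}{3} + p}$)
$\frac{1}{C{\left(l{\left(4 \right)} \right)} - 109474} = \frac{1}{\frac{3 \left(317 + 2 \cdot 4 \left(-24 + 4\right)\right)}{-1 + 3 \cdot 2 \cdot 4 \left(-24 + 4\right)} - 109474} = \frac{1}{\frac{3 \left(317 + 2 \cdot 4 \left(-20\right)\right)}{-1 + 3 \cdot 2 \cdot 4 \left(-20\right)} - 109474} = \frac{1}{\frac{3 \left(317 - 160\right)}{-1 + 3 \left(-160\right)} - 109474} = \frac{1}{3 \frac{1}{-1 - 480} \cdot 157 - 109474} = \frac{1}{3 \frac{1}{-481} \cdot 157 - 109474} = \frac{1}{3 \left(- \frac{1}{481}\right) 157 - 109474} = \frac{1}{- \frac{471}{481} - 109474} = \frac{1}{- \frac{52657465}{481}} = - \frac{481}{52657465}$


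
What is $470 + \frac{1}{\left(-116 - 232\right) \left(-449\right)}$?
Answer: $\frac{73438441}{156252} \approx 470.0$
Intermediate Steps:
$470 + \frac{1}{\left(-116 - 232\right) \left(-449\right)} = 470 + \frac{1}{-348} \left(- \frac{1}{449}\right) = 470 - - \frac{1}{156252} = 470 + \frac{1}{156252} = \frac{73438441}{156252}$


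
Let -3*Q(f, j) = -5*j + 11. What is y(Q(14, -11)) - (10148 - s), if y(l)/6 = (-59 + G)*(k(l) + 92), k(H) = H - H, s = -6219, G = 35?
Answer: -29615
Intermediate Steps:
Q(f, j) = -11/3 + 5*j/3 (Q(f, j) = -(-5*j + 11)/3 = -(11 - 5*j)/3 = -11/3 + 5*j/3)
k(H) = 0
y(l) = -13248 (y(l) = 6*((-59 + 35)*(0 + 92)) = 6*(-24*92) = 6*(-2208) = -13248)
y(Q(14, -11)) - (10148 - s) = -13248 - (10148 - 1*(-6219)) = -13248 - (10148 + 6219) = -13248 - 1*16367 = -13248 - 16367 = -29615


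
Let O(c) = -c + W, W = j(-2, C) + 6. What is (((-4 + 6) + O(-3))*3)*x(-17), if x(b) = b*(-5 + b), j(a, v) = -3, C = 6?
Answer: 8976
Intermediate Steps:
W = 3 (W = -3 + 6 = 3)
O(c) = 3 - c (O(c) = -c + 3 = 3 - c)
(((-4 + 6) + O(-3))*3)*x(-17) = (((-4 + 6) + (3 - 1*(-3)))*3)*(-17*(-5 - 17)) = ((2 + (3 + 3))*3)*(-17*(-22)) = ((2 + 6)*3)*374 = (8*3)*374 = 24*374 = 8976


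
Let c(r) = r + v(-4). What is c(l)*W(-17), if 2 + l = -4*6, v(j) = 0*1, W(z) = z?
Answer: 442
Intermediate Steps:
v(j) = 0
l = -26 (l = -2 - 4*6 = -2 - 24 = -26)
c(r) = r (c(r) = r + 0 = r)
c(l)*W(-17) = -26*(-17) = 442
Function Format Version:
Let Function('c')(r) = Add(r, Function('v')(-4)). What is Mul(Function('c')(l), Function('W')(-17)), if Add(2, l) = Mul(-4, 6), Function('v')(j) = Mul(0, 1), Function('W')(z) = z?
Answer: 442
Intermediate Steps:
Function('v')(j) = 0
l = -26 (l = Add(-2, Mul(-4, 6)) = Add(-2, -24) = -26)
Function('c')(r) = r (Function('c')(r) = Add(r, 0) = r)
Mul(Function('c')(l), Function('W')(-17)) = Mul(-26, -17) = 442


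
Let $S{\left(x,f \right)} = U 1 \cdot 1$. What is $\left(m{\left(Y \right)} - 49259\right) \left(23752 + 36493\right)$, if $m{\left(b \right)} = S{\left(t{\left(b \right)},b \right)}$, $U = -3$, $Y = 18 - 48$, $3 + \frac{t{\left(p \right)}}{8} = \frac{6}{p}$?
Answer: $-2967789190$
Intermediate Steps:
$t{\left(p \right)} = -24 + \frac{48}{p}$ ($t{\left(p \right)} = -24 + 8 \frac{6}{p} = -24 + \frac{48}{p}$)
$Y = -30$ ($Y = 18 - 48 = -30$)
$S{\left(x,f \right)} = -3$ ($S{\left(x,f \right)} = \left(-3\right) 1 \cdot 1 = \left(-3\right) 1 = -3$)
$m{\left(b \right)} = -3$
$\left(m{\left(Y \right)} - 49259\right) \left(23752 + 36493\right) = \left(-3 - 49259\right) \left(23752 + 36493\right) = \left(-49262\right) 60245 = -2967789190$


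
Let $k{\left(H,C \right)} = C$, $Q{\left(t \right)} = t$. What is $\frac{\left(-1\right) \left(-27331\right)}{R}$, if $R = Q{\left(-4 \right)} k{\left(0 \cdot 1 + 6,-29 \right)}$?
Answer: $\frac{27331}{116} \approx 235.61$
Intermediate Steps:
$R = 116$ ($R = \left(-4\right) \left(-29\right) = 116$)
$\frac{\left(-1\right) \left(-27331\right)}{R} = \frac{\left(-1\right) \left(-27331\right)}{116} = 27331 \cdot \frac{1}{116} = \frac{27331}{116}$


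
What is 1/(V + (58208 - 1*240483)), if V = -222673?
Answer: -1/404948 ≈ -2.4695e-6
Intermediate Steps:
1/(V + (58208 - 1*240483)) = 1/(-222673 + (58208 - 1*240483)) = 1/(-222673 + (58208 - 240483)) = 1/(-222673 - 182275) = 1/(-404948) = -1/404948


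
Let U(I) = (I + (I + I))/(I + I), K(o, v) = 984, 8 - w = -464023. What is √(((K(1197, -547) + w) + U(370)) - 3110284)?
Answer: I*√10581070/2 ≈ 1626.4*I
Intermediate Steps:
w = 464031 (w = 8 - 1*(-464023) = 8 + 464023 = 464031)
U(I) = 3/2 (U(I) = (I + 2*I)/((2*I)) = (3*I)*(1/(2*I)) = 3/2)
√(((K(1197, -547) + w) + U(370)) - 3110284) = √(((984 + 464031) + 3/2) - 3110284) = √((465015 + 3/2) - 3110284) = √(930033/2 - 3110284) = √(-5290535/2) = I*√10581070/2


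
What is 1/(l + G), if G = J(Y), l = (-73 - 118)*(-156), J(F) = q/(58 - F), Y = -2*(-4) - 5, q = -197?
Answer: 55/1638583 ≈ 3.3566e-5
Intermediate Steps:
Y = 3 (Y = 8 - 5 = 3)
J(F) = -197/(58 - F)
l = 29796 (l = -191*(-156) = 29796)
G = -197/55 (G = 197/(-58 + 3) = 197/(-55) = 197*(-1/55) = -197/55 ≈ -3.5818)
1/(l + G) = 1/(29796 - 197/55) = 1/(1638583/55) = 55/1638583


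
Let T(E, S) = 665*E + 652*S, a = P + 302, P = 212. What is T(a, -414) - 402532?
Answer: -330650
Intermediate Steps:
a = 514 (a = 212 + 302 = 514)
T(E, S) = 652*S + 665*E
T(a, -414) - 402532 = (652*(-414) + 665*514) - 402532 = (-269928 + 341810) - 402532 = 71882 - 402532 = -330650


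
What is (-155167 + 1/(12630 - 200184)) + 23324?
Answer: -24727682023/187554 ≈ -1.3184e+5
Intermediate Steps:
(-155167 + 1/(12630 - 200184)) + 23324 = (-155167 + 1/(-187554)) + 23324 = (-155167 - 1/187554) + 23324 = -29102191519/187554 + 23324 = -24727682023/187554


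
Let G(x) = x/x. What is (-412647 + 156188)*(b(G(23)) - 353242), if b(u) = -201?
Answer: 90643638337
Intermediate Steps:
G(x) = 1
(-412647 + 156188)*(b(G(23)) - 353242) = (-412647 + 156188)*(-201 - 353242) = -256459*(-353443) = 90643638337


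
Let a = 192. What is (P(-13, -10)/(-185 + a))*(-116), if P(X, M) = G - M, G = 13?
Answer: -2668/7 ≈ -381.14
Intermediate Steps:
P(X, M) = 13 - M
(P(-13, -10)/(-185 + a))*(-116) = ((13 - 1*(-10))/(-185 + 192))*(-116) = ((13 + 10)/7)*(-116) = ((⅐)*23)*(-116) = (23/7)*(-116) = -2668/7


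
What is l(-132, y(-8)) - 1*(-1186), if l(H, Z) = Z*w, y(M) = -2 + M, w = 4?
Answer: 1146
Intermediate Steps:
l(H, Z) = 4*Z (l(H, Z) = Z*4 = 4*Z)
l(-132, y(-8)) - 1*(-1186) = 4*(-2 - 8) - 1*(-1186) = 4*(-10) + 1186 = -40 + 1186 = 1146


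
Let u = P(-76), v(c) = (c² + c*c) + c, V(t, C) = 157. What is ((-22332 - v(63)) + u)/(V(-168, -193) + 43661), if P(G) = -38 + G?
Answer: -10149/14606 ≈ -0.69485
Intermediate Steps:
v(c) = c + 2*c² (v(c) = (c² + c²) + c = 2*c² + c = c + 2*c²)
u = -114 (u = -38 - 76 = -114)
((-22332 - v(63)) + u)/(V(-168, -193) + 43661) = ((-22332 - 63*(1 + 2*63)) - 114)/(157 + 43661) = ((-22332 - 63*(1 + 126)) - 114)/43818 = ((-22332 - 63*127) - 114)*(1/43818) = ((-22332 - 1*8001) - 114)*(1/43818) = ((-22332 - 8001) - 114)*(1/43818) = (-30333 - 114)*(1/43818) = -30447*1/43818 = -10149/14606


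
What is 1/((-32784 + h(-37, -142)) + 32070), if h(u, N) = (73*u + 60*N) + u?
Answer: -1/11972 ≈ -8.3528e-5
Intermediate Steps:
h(u, N) = 60*N + 74*u (h(u, N) = (60*N + 73*u) + u = 60*N + 74*u)
1/((-32784 + h(-37, -142)) + 32070) = 1/((-32784 + (60*(-142) + 74*(-37))) + 32070) = 1/((-32784 + (-8520 - 2738)) + 32070) = 1/((-32784 - 11258) + 32070) = 1/(-44042 + 32070) = 1/(-11972) = -1/11972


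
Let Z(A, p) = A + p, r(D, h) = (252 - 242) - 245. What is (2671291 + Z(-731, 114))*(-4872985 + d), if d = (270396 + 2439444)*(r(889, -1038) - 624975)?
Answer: -4524719825093095490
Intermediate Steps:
r(D, h) = -235 (r(D, h) = 10 - 245 = -235)
d = -1694219066400 (d = (270396 + 2439444)*(-235 - 624975) = 2709840*(-625210) = -1694219066400)
(2671291 + Z(-731, 114))*(-4872985 + d) = (2671291 + (-731 + 114))*(-4872985 - 1694219066400) = (2671291 - 617)*(-1694223939385) = 2670674*(-1694223939385) = -4524719825093095490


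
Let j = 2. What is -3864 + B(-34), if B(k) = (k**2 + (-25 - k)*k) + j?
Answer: -3012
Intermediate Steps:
B(k) = 2 + k**2 + k*(-25 - k) (B(k) = (k**2 + (-25 - k)*k) + 2 = (k**2 + k*(-25 - k)) + 2 = 2 + k**2 + k*(-25 - k))
-3864 + B(-34) = -3864 + (2 - 25*(-34)) = -3864 + (2 + 850) = -3864 + 852 = -3012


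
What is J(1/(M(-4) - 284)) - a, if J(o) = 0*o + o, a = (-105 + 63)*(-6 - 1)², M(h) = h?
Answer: 592703/288 ≈ 2058.0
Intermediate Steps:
a = -2058 (a = -42*(-7)² = -42*49 = -2058)
J(o) = o (J(o) = 0 + o = o)
J(1/(M(-4) - 284)) - a = 1/(-4 - 284) - 1*(-2058) = 1/(-288) + 2058 = -1/288 + 2058 = 592703/288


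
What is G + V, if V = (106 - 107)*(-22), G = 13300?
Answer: 13322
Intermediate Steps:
V = 22 (V = -1*(-22) = 22)
G + V = 13300 + 22 = 13322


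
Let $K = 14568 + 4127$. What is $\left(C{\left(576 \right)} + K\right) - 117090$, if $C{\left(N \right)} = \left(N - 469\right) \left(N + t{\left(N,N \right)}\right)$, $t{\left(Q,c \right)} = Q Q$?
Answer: $35463269$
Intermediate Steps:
$K = 18695$
$t{\left(Q,c \right)} = Q^{2}$
$C{\left(N \right)} = \left(-469 + N\right) \left(N + N^{2}\right)$ ($C{\left(N \right)} = \left(N - 469\right) \left(N + N^{2}\right) = \left(-469 + N\right) \left(N + N^{2}\right)$)
$\left(C{\left(576 \right)} + K\right) - 117090 = \left(576 \left(-469 + 576^{2} - 269568\right) + 18695\right) - 117090 = \left(576 \left(-469 + 331776 - 269568\right) + 18695\right) - 117090 = \left(576 \cdot 61739 + 18695\right) - 117090 = \left(35561664 + 18695\right) - 117090 = 35580359 - 117090 = 35463269$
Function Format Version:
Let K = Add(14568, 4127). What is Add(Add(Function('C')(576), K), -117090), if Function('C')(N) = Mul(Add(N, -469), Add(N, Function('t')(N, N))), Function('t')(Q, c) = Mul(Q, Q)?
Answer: 35463269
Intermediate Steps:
K = 18695
Function('t')(Q, c) = Pow(Q, 2)
Function('C')(N) = Mul(Add(-469, N), Add(N, Pow(N, 2))) (Function('C')(N) = Mul(Add(N, -469), Add(N, Pow(N, 2))) = Mul(Add(-469, N), Add(N, Pow(N, 2))))
Add(Add(Function('C')(576), K), -117090) = Add(Add(Mul(576, Add(-469, Pow(576, 2), Mul(-468, 576))), 18695), -117090) = Add(Add(Mul(576, Add(-469, 331776, -269568)), 18695), -117090) = Add(Add(Mul(576, 61739), 18695), -117090) = Add(Add(35561664, 18695), -117090) = Add(35580359, -117090) = 35463269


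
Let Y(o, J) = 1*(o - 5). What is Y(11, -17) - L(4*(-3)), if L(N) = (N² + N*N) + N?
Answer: -270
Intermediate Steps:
Y(o, J) = -5 + o (Y(o, J) = 1*(-5 + o) = -5 + o)
L(N) = N + 2*N² (L(N) = (N² + N²) + N = 2*N² + N = N + 2*N²)
Y(11, -17) - L(4*(-3)) = (-5 + 11) - 4*(-3)*(1 + 2*(4*(-3))) = 6 - (-12)*(1 + 2*(-12)) = 6 - (-12)*(1 - 24) = 6 - (-12)*(-23) = 6 - 1*276 = 6 - 276 = -270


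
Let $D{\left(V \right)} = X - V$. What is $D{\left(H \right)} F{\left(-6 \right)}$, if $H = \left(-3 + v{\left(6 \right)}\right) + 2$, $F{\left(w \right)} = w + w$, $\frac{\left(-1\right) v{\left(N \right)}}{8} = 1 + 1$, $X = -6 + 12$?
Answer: $-276$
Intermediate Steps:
$X = 6$
$v{\left(N \right)} = -16$ ($v{\left(N \right)} = - 8 \left(1 + 1\right) = \left(-8\right) 2 = -16$)
$F{\left(w \right)} = 2 w$
$H = -17$ ($H = \left(-3 - 16\right) + 2 = -19 + 2 = -17$)
$D{\left(V \right)} = 6 - V$
$D{\left(H \right)} F{\left(-6 \right)} = \left(6 - -17\right) 2 \left(-6\right) = \left(6 + 17\right) \left(-12\right) = 23 \left(-12\right) = -276$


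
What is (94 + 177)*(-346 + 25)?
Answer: -86991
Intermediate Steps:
(94 + 177)*(-346 + 25) = 271*(-321) = -86991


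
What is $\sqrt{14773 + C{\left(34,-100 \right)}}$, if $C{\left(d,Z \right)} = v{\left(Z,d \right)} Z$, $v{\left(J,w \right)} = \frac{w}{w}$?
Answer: $\sqrt{14673} \approx 121.13$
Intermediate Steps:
$v{\left(J,w \right)} = 1$
$C{\left(d,Z \right)} = Z$ ($C{\left(d,Z \right)} = 1 Z = Z$)
$\sqrt{14773 + C{\left(34,-100 \right)}} = \sqrt{14773 - 100} = \sqrt{14673}$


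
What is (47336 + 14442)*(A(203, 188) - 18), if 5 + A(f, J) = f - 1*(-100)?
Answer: 17297840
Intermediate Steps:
A(f, J) = 95 + f (A(f, J) = -5 + (f - 1*(-100)) = -5 + (f + 100) = -5 + (100 + f) = 95 + f)
(47336 + 14442)*(A(203, 188) - 18) = (47336 + 14442)*((95 + 203) - 18) = 61778*(298 - 18) = 61778*280 = 17297840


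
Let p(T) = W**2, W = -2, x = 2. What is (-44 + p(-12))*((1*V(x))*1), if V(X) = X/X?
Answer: -40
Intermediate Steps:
V(X) = 1
p(T) = 4 (p(T) = (-2)**2 = 4)
(-44 + p(-12))*((1*V(x))*1) = (-44 + 4)*((1*1)*1) = -40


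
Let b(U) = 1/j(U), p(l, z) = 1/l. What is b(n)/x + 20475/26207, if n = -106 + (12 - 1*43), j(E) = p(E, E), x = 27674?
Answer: 4109743/5293814 ≈ 0.77633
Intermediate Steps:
j(E) = 1/E
n = -137 (n = -106 + (12 - 43) = -106 - 31 = -137)
b(U) = U (b(U) = 1/(1/U) = U)
b(n)/x + 20475/26207 = -137/27674 + 20475/26207 = -137*1/27674 + 20475*(1/26207) = -1/202 + 20475/26207 = 4109743/5293814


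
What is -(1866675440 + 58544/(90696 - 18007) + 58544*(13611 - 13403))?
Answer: -136571916118432/72689 ≈ -1.8789e+9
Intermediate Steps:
-(1866675440 + 58544/(90696 - 18007) + 58544*(13611 - 13403)) = -58544/(1/((208 + 31885) + 1/72689)) = -58544/(1/(32093 + 1/72689)) = -58544/(1/(2332808078/72689)) = -58544/72689/2332808078 = -58544*2332808078/72689 = -136571916118432/72689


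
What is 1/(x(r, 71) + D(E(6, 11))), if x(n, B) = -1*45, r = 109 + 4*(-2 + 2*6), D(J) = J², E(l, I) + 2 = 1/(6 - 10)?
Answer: -16/639 ≈ -0.025039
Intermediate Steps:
E(l, I) = -9/4 (E(l, I) = -2 + 1/(6 - 10) = -2 + 1/(-4) = -2 - ¼ = -9/4)
r = 149 (r = 109 + 4*(-2 + 12) = 109 + 4*10 = 109 + 40 = 149)
x(n, B) = -45
1/(x(r, 71) + D(E(6, 11))) = 1/(-45 + (-9/4)²) = 1/(-45 + 81/16) = 1/(-639/16) = -16/639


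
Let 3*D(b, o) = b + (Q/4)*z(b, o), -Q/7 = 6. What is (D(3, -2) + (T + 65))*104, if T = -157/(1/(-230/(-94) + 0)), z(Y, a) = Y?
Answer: -1606436/47 ≈ -34180.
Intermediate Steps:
Q = -42 (Q = -7*6 = -42)
D(b, o) = -19*b/6 (D(b, o) = (b + (-42/4)*b)/3 = (b + (-42*1/4)*b)/3 = (b - 21*b/2)/3 = (-19*b/2)/3 = -19*b/6)
T = -18055/47 (T = -157/(1/(-230*(-1/94) + 0)) = -157/(1/(115/47 + 0)) = -157/(1/(115/47)) = -157/47/115 = -157*115/47 = -18055/47 ≈ -384.15)
(D(3, -2) + (T + 65))*104 = (-19/6*3 + (-18055/47 + 65))*104 = (-19/2 - 15000/47)*104 = -30893/94*104 = -1606436/47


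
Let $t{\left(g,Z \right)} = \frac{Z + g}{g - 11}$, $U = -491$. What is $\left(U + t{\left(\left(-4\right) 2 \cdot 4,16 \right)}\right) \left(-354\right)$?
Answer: $\frac{7468338}{43} \approx 1.7368 \cdot 10^{5}$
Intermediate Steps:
$t{\left(g,Z \right)} = \frac{Z + g}{-11 + g}$
$\left(U + t{\left(\left(-4\right) 2 \cdot 4,16 \right)}\right) \left(-354\right) = \left(-491 + \frac{16 + \left(-4\right) 2 \cdot 4}{-11 + \left(-4\right) 2 \cdot 4}\right) \left(-354\right) = \left(-491 + \frac{16 - 32}{-11 - 32}\right) \left(-354\right) = \left(-491 + \frac{1}{-43} \left(-16\right)\right) \left(-354\right) = \left(-491 - - \frac{16}{43}\right) \left(-354\right) = \left(-491 + \frac{16}{43}\right) \left(-354\right) = \left(- \frac{21097}{43}\right) \left(-354\right) = \frac{7468338}{43}$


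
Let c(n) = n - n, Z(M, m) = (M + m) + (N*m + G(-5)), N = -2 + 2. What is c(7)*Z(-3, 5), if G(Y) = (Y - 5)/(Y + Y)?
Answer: 0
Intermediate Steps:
G(Y) = (-5 + Y)/(2*Y) (G(Y) = (-5 + Y)/((2*Y)) = (-5 + Y)*(1/(2*Y)) = (-5 + Y)/(2*Y))
N = 0
Z(M, m) = 1 + M + m (Z(M, m) = (M + m) + (0*m + (½)*(-5 - 5)/(-5)) = (M + m) + (0 + (½)*(-⅕)*(-10)) = (M + m) + (0 + 1) = (M + m) + 1 = 1 + M + m)
c(n) = 0
c(7)*Z(-3, 5) = 0*(1 - 3 + 5) = 0*3 = 0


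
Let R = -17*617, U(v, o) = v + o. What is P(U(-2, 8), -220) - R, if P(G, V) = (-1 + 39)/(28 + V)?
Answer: 1006925/96 ≈ 10489.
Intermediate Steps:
U(v, o) = o + v
P(G, V) = 38/(28 + V)
R = -10489
P(U(-2, 8), -220) - R = 38/(28 - 220) - 1*(-10489) = 38/(-192) + 10489 = 38*(-1/192) + 10489 = -19/96 + 10489 = 1006925/96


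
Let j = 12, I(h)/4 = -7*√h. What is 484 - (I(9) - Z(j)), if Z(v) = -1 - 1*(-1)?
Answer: 568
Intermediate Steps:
I(h) = -28*√h (I(h) = 4*(-7*√h) = -28*√h)
Z(v) = 0 (Z(v) = -1 + 1 = 0)
484 - (I(9) - Z(j)) = 484 - (-28*√9 - 1*0) = 484 - (-28*3 + 0) = 484 - (-84 + 0) = 484 - 1*(-84) = 484 + 84 = 568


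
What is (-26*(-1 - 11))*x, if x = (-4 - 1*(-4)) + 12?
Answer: 3744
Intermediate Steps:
x = 12 (x = (-4 + 4) + 12 = 0 + 12 = 12)
(-26*(-1 - 11))*x = -26*(-1 - 11)*12 = -26*(-12)*12 = 312*12 = 3744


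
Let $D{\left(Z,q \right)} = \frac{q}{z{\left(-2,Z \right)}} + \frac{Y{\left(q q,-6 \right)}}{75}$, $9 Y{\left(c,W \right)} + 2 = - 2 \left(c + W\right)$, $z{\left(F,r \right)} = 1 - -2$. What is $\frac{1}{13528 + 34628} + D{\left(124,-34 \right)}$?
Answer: $- \frac{159749279}{10835100} \approx -14.744$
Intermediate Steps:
$z{\left(F,r \right)} = 3$ ($z{\left(F,r \right)} = 1 + 2 = 3$)
$Y{\left(c,W \right)} = - \frac{2}{9} - \frac{2 W}{9} - \frac{2 c}{9}$ ($Y{\left(c,W \right)} = - \frac{2}{9} + \frac{\left(-2\right) \left(c + W\right)}{9} = - \frac{2}{9} + \frac{\left(-2\right) \left(W + c\right)}{9} = - \frac{2}{9} + \frac{- 2 W - 2 c}{9} = - \frac{2}{9} - \left(\frac{2 W}{9} + \frac{2 c}{9}\right) = - \frac{2}{9} - \frac{2 W}{9} - \frac{2 c}{9}$)
$D{\left(Z,q \right)} = \frac{2}{135} - \frac{2 q^{2}}{675} + \frac{q}{3}$ ($D{\left(Z,q \right)} = \frac{q}{3} + \frac{- \frac{2}{9} - - \frac{4}{3} - \frac{2 q q}{9}}{75} = q \frac{1}{3} + \left(- \frac{2}{9} + \frac{4}{3} - \frac{2 q^{2}}{9}\right) \frac{1}{75} = \frac{q}{3} + \left(\frac{10}{9} - \frac{2 q^{2}}{9}\right) \frac{1}{75} = \frac{q}{3} - \left(- \frac{2}{135} + \frac{2 q^{2}}{675}\right) = \frac{2}{135} - \frac{2 q^{2}}{675} + \frac{q}{3}$)
$\frac{1}{13528 + 34628} + D{\left(124,-34 \right)} = \frac{1}{13528 + 34628} + \left(\frac{2}{135} - \frac{2 \left(-34\right)^{2}}{675} + \frac{1}{3} \left(-34\right)\right) = \frac{1}{48156} - \frac{9952}{675} = - \frac{159749279}{10835100}$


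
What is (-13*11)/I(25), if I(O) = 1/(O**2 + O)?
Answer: -92950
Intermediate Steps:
I(O) = 1/(O + O**2)
(-13*11)/I(25) = (-13*11)/((1/(25*(1 + 25)))) = -143/((1/25)/26) = -143/((1/25)*(1/26)) = -143/1/650 = -143*650 = -92950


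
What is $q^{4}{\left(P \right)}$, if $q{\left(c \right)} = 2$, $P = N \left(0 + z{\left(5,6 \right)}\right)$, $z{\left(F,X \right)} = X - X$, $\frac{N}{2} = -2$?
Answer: $16$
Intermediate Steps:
$N = -4$ ($N = 2 \left(-2\right) = -4$)
$z{\left(F,X \right)} = 0$
$P = 0$ ($P = - 4 \left(0 + 0\right) = \left(-4\right) 0 = 0$)
$q^{4}{\left(P \right)} = 2^{4} = 16$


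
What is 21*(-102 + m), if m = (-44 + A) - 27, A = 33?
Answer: -2940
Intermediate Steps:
m = -38 (m = (-44 + 33) - 27 = -11 - 27 = -38)
21*(-102 + m) = 21*(-102 - 38) = 21*(-140) = -2940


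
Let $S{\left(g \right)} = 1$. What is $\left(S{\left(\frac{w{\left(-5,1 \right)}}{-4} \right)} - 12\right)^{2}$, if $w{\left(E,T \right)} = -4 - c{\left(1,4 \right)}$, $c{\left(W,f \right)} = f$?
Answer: $121$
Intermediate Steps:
$w{\left(E,T \right)} = -8$ ($w{\left(E,T \right)} = -4 - 4 = -8$)
$\left(S{\left(\frac{w{\left(-5,1 \right)}}{-4} \right)} - 12\right)^{2} = \left(1 - 12\right)^{2} = \left(-11\right)^{2} = 121$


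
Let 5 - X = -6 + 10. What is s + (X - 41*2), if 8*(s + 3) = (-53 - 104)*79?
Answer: -13075/8 ≈ -1634.4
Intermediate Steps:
X = 1 (X = 5 - (-6 + 10) = 5 - 1*4 = 5 - 4 = 1)
s = -12427/8 (s = -3 + ((-53 - 104)*79)/8 = -3 + (-157*79)/8 = -3 + (⅛)*(-12403) = -3 - 12403/8 = -12427/8 ≈ -1553.4)
s + (X - 41*2) = -12427/8 + (1 - 41*2) = -12427/8 + (1 - 82) = -12427/8 - 81 = -13075/8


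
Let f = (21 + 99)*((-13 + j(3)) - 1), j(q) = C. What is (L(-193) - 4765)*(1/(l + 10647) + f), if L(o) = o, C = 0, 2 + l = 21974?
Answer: 271697998402/32619 ≈ 8.3294e+6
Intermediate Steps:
l = 21972 (l = -2 + 21974 = 21972)
j(q) = 0
f = -1680 (f = (21 + 99)*((-13 + 0) - 1) = 120*(-13 - 1) = 120*(-14) = -1680)
(L(-193) - 4765)*(1/(l + 10647) + f) = (-193 - 4765)*(1/(21972 + 10647) - 1680) = -4958*(1/32619 - 1680) = -4958*(-54799919/32619) = 271697998402/32619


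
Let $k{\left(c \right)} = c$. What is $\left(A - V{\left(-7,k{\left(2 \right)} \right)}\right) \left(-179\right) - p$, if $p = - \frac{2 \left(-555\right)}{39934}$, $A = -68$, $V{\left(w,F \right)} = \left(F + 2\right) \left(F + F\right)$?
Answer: $\frac{300223257}{19967} \approx 15036.0$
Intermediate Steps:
$V{\left(w,F \right)} = 2 F \left(2 + F\right)$ ($V{\left(w,F \right)} = \left(2 + F\right) 2 F = 2 F \left(2 + F\right)$)
$p = \frac{555}{19967}$ ($p = - \frac{-1110}{39934} = \left(-1\right) \left(- \frac{555}{19967}\right) = \frac{555}{19967} \approx 0.027796$)
$\left(A - V{\left(-7,k{\left(2 \right)} \right)}\right) \left(-179\right) - p = \left(-68 - 2 \cdot 2 \left(2 + 2\right)\right) \left(-179\right) - \frac{555}{19967} = \left(-68 - 2 \cdot 2 \cdot 4\right) \left(-179\right) - \frac{555}{19967} = \left(-68 - 16\right) \left(-179\right) - \frac{555}{19967} = \left(-84\right) \left(-179\right) - \frac{555}{19967} = 15036 - \frac{555}{19967} = \frac{300223257}{19967}$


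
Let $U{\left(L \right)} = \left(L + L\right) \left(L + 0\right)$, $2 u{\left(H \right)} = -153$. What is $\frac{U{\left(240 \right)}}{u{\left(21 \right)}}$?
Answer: $- \frac{25600}{17} \approx -1505.9$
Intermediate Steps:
$u{\left(H \right)} = - \frac{153}{2}$ ($u{\left(H \right)} = \frac{1}{2} \left(-153\right) = - \frac{153}{2}$)
$U{\left(L \right)} = 2 L^{2}$ ($U{\left(L \right)} = 2 L L = 2 L^{2}$)
$\frac{U{\left(240 \right)}}{u{\left(21 \right)}} = \frac{2 \cdot 240^{2}}{- \frac{153}{2}} = 2 \cdot 57600 \left(- \frac{2}{153}\right) = 115200 \left(- \frac{2}{153}\right) = - \frac{25600}{17}$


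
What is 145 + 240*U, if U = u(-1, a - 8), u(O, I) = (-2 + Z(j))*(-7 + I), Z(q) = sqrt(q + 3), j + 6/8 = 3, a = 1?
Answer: 6865 - 1680*sqrt(21) ≈ -833.73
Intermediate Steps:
j = 9/4 (j = -3/4 + 3 = 9/4 ≈ 2.2500)
Z(q) = sqrt(3 + q)
u(O, I) = (-7 + I)*(-2 + sqrt(21)/2) (u(O, I) = (-2 + sqrt(3 + 9/4))*(-7 + I) = (-2 + sqrt(21/4))*(-7 + I) = (-2 + sqrt(21)/2)*(-7 + I) = (-7 + I)*(-2 + sqrt(21)/2))
U = 28 - 7*sqrt(21) (U = 14 - 2*(1 - 8) - 7*sqrt(21)/2 + (1 - 8)*sqrt(21)/2 = 14 - 2*(-7) - 7*sqrt(21)/2 + (1/2)*(-7)*sqrt(21) = 14 + 14 - 7*sqrt(21)/2 - 7*sqrt(21)/2 = 28 - 7*sqrt(21) ≈ -4.0780)
145 + 240*U = 145 + 240*(28 - 7*sqrt(21)) = 145 + (6720 - 1680*sqrt(21)) = 6865 - 1680*sqrt(21)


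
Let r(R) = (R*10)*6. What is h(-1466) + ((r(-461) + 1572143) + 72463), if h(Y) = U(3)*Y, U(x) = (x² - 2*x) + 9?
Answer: 1599354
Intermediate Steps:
U(x) = 9 + x² - 2*x
r(R) = 60*R (r(R) = (10*R)*6 = 60*R)
h(Y) = 12*Y (h(Y) = (9 + 3² - 2*3)*Y = (9 + 9 - 6)*Y = 12*Y)
h(-1466) + ((r(-461) + 1572143) + 72463) = 12*(-1466) + ((60*(-461) + 1572143) + 72463) = -17592 + ((-27660 + 1572143) + 72463) = -17592 + (1544483 + 72463) = -17592 + 1616946 = 1599354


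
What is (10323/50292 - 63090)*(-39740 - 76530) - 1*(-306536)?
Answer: 1863282270449/254 ≈ 7.3358e+9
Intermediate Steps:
(10323/50292 - 63090)*(-39740 - 76530) - 1*(-306536) = (10323*(1/50292) - 63090)*(-116270) + 306536 = (1147/5588 - 63090)*(-116270) + 306536 = -352545773/5588*(-116270) + 306536 = 1863204410305/254 + 306536 = 1863282270449/254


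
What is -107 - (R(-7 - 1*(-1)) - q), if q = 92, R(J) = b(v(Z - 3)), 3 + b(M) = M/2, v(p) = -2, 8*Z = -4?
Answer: -11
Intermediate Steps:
Z = -1/2 (Z = (1/8)*(-4) = -1/2 ≈ -0.50000)
b(M) = -3 + M/2
R(J) = -4 (R(J) = -3 + (1/2)*(-2) = -3 - 1 = -4)
-107 - (R(-7 - 1*(-1)) - q) = -107 - (-4 - 1*92) = -107 - (-4 - 92) = -107 - 1*(-96) = -107 + 96 = -11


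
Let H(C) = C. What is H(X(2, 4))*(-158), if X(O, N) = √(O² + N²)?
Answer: -316*√5 ≈ -706.60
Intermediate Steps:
X(O, N) = √(N² + O²)
H(X(2, 4))*(-158) = √(4² + 2²)*(-158) = √(16 + 4)*(-158) = √20*(-158) = (2*√5)*(-158) = -316*√5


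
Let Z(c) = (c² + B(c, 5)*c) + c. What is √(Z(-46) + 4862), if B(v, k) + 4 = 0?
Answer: 2*√1779 ≈ 84.356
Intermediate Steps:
B(v, k) = -4 (B(v, k) = -4 + 0 = -4)
Z(c) = c² - 3*c (Z(c) = (c² - 4*c) + c = c² - 3*c)
√(Z(-46) + 4862) = √(-46*(-3 - 46) + 4862) = √(-46*(-49) + 4862) = √(2254 + 4862) = √7116 = 2*√1779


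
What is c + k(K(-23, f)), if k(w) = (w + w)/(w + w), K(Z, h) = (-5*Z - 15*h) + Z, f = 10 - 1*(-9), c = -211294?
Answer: -211293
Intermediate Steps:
f = 19 (f = 10 + 9 = 19)
K(Z, h) = -15*h - 4*Z (K(Z, h) = (-15*h - 5*Z) + Z = -15*h - 4*Z)
k(w) = 1 (k(w) = (2*w)/((2*w)) = (2*w)*(1/(2*w)) = 1)
c + k(K(-23, f)) = -211294 + 1 = -211293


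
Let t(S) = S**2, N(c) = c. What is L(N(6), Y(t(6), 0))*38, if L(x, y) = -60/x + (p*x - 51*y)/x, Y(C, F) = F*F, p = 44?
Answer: 1292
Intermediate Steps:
Y(C, F) = F**2
L(x, y) = -60/x + (-51*y + 44*x)/x (L(x, y) = -60/x + (44*x - 51*y)/x = -60/x + (-51*y + 44*x)/x)
L(N(6), Y(t(6), 0))*38 = ((-60 - 51*0**2 + 44*6)/6)*38 = ((-60 - 51*0 + 264)/6)*38 = ((-60 + 0 + 264)/6)*38 = ((1/6)*204)*38 = 34*38 = 1292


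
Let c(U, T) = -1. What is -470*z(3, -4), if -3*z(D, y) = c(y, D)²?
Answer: 470/3 ≈ 156.67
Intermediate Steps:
z(D, y) = -⅓ (z(D, y) = -⅓*(-1)² = -⅓*1 = -⅓)
-470*z(3, -4) = -470*(-⅓) = 470/3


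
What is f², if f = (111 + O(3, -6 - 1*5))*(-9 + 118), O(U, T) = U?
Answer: 154405476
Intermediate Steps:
f = 12426 (f = (111 + 3)*(-9 + 118) = 114*109 = 12426)
f² = 12426² = 154405476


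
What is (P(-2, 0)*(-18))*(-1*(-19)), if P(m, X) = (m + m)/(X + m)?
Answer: -684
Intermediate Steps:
P(m, X) = 2*m/(X + m) (P(m, X) = (2*m)/(X + m) = 2*m/(X + m))
(P(-2, 0)*(-18))*(-1*(-19)) = ((2*(-2)/(0 - 2))*(-18))*(-1*(-19)) = ((2*(-2)/(-2))*(-18))*19 = ((2*(-2)*(-1/2))*(-18))*19 = (2*(-18))*19 = -36*19 = -684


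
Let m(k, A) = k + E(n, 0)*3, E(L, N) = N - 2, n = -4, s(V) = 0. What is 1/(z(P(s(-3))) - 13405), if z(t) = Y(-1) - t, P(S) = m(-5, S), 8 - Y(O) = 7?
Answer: -1/13393 ≈ -7.4666e-5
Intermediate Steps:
E(L, N) = -2 + N
Y(O) = 1 (Y(O) = 8 - 1*7 = 8 - 7 = 1)
m(k, A) = -6 + k (m(k, A) = k + (-2 + 0)*3 = k - 2*3 = k - 6 = -6 + k)
P(S) = -11 (P(S) = -6 - 5 = -11)
z(t) = 1 - t
1/(z(P(s(-3))) - 13405) = 1/((1 - 1*(-11)) - 13405) = 1/((1 + 11) - 13405) = 1/(12 - 13405) = 1/(-13393) = -1/13393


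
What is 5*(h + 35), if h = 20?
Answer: 275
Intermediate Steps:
5*(h + 35) = 5*(20 + 35) = 5*55 = 275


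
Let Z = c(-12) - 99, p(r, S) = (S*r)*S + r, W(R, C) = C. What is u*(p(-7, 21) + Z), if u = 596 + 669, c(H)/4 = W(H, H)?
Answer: -4099865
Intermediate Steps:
c(H) = 4*H
p(r, S) = r + r*S² (p(r, S) = r*S² + r = r + r*S²)
Z = -147 (Z = 4*(-12) - 99 = -48 - 99 = -147)
u = 1265
u*(p(-7, 21) + Z) = 1265*(-7*(1 + 21²) - 147) = 1265*(-7*(1 + 441) - 147) = 1265*(-7*442 - 147) = 1265*(-3094 - 147) = 1265*(-3241) = -4099865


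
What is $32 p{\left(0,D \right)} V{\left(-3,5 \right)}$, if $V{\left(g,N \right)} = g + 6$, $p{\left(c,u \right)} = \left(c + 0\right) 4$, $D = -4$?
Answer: $0$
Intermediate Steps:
$p{\left(c,u \right)} = 4 c$ ($p{\left(c,u \right)} = c 4 = 4 c$)
$V{\left(g,N \right)} = 6 + g$
$32 p{\left(0,D \right)} V{\left(-3,5 \right)} = 32 \cdot 4 \cdot 0 \left(6 - 3\right) = 32 \cdot 0 \cdot 3 = 0 \cdot 3 = 0$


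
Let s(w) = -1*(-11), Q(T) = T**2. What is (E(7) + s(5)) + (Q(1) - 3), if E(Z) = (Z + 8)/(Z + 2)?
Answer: 32/3 ≈ 10.667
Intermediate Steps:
s(w) = 11
E(Z) = (8 + Z)/(2 + Z)
(E(7) + s(5)) + (Q(1) - 3) = ((8 + 7)/(2 + 7) + 11) + (1**2 - 3) = (15/9 + 11) + (1 - 3) = ((1/9)*15 + 11) - 2 = (5/3 + 11) - 2 = 38/3 - 2 = 32/3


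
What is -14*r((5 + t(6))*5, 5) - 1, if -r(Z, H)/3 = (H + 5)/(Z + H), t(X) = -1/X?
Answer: 67/5 ≈ 13.400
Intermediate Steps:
r(Z, H) = -3*(5 + H)/(H + Z) (r(Z, H) = -3*(H + 5)/(Z + H) = -3*(5 + H)/(H + Z))
-14*r((5 + t(6))*5, 5) - 1 = -42*(-5 - 1*5)/(5 + (5 - 1/6)*5) - 1 = -42*(-5 - 5)/(5 + (5 - 1*⅙)*5) - 1 = -42*(-10)/(5 + (5 - ⅙)*5) - 1 = -42*(-10)/(5 + (29/6)*5) - 1 = -42*(-10)/(5 + 145/6) - 1 = -42*(-10)/175/6 - 1 = -42*6*(-10)/175 - 1 = -14*(-36/35) - 1 = 72/5 - 1 = 67/5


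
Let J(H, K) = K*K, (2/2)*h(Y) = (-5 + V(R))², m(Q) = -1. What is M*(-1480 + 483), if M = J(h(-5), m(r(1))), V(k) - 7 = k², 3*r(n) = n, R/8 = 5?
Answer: -997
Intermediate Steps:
R = 40 (R = 8*5 = 40)
r(n) = n/3
V(k) = 7 + k²
h(Y) = 2566404 (h(Y) = (-5 + (7 + 40²))² = (-5 + (7 + 1600))² = (-5 + 1607)² = 1602² = 2566404)
J(H, K) = K²
M = 1 (M = (-1)² = 1)
M*(-1480 + 483) = 1*(-1480 + 483) = 1*(-997) = -997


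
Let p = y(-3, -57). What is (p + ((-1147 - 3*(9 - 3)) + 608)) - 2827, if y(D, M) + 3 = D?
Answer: -3390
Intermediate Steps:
y(D, M) = -3 + D
p = -6 (p = -3 - 3 = -6)
(p + ((-1147 - 3*(9 - 3)) + 608)) - 2827 = (-6 + ((-1147 - 3*(9 - 3)) + 608)) - 2827 = (-6 + ((-1147 - 3*6) + 608)) - 2827 = (-6 + ((-1147 - 18) + 608)) - 2827 = (-6 + (-1165 + 608)) - 2827 = (-6 - 557) - 2827 = -563 - 2827 = -3390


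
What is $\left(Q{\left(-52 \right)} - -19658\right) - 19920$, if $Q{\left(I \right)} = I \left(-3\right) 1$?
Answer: $-106$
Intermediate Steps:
$Q{\left(I \right)} = - 3 I$ ($Q{\left(I \right)} = - 3 I 1 = - 3 I$)
$\left(Q{\left(-52 \right)} - -19658\right) - 19920 = \left(\left(-3\right) \left(-52\right) - -19658\right) - 19920 = \left(156 + 19658\right) - 19920 = 19814 - 19920 = -106$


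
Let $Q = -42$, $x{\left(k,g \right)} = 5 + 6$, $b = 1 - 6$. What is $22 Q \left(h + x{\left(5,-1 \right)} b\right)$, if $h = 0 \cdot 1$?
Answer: $50820$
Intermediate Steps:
$b = -5$ ($b = 1 - 6 = -5$)
$x{\left(k,g \right)} = 11$
$h = 0$
$22 Q \left(h + x{\left(5,-1 \right)} b\right) = 22 \left(-42\right) \left(0 + 11 \left(-5\right)\right) = - 924 \left(0 - 55\right) = \left(-924\right) \left(-55\right) = 50820$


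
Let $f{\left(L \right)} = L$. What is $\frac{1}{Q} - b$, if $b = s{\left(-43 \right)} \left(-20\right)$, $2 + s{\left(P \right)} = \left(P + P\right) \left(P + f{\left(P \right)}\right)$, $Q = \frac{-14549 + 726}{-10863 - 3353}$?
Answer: $\frac{2044159456}{13823} \approx 1.4788 \cdot 10^{5}$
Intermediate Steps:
$Q = \frac{13823}{14216}$ ($Q = - \frac{13823}{-14216} = \left(-13823\right) \left(- \frac{1}{14216}\right) = \frac{13823}{14216} \approx 0.97235$)
$s{\left(P \right)} = -2 + 4 P^{2}$ ($s{\left(P \right)} = -2 + \left(P + P\right) \left(P + P\right) = -2 + 2 P 2 P = -2 + 4 P^{2}$)
$b = -147880$ ($b = \left(-2 + 4 \left(-43\right)^{2}\right) \left(-20\right) = \left(-2 + 4 \cdot 1849\right) \left(-20\right) = \left(-2 + 7396\right) \left(-20\right) = 7394 \left(-20\right) = -147880$)
$\frac{1}{Q} - b = \frac{1}{\frac{13823}{14216}} - -147880 = \frac{14216}{13823} + 147880 = \frac{2044159456}{13823}$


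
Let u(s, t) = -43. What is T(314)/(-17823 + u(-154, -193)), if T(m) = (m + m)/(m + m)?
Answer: -1/17866 ≈ -5.5972e-5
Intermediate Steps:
T(m) = 1 (T(m) = (2*m)/((2*m)) = (2*m)*(1/(2*m)) = 1)
T(314)/(-17823 + u(-154, -193)) = 1/(-17823 - 43) = 1/(-17866) = 1*(-1/17866) = -1/17866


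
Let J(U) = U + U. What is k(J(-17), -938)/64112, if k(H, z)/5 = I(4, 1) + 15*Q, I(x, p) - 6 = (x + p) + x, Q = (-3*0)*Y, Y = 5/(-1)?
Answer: 75/64112 ≈ 0.0011698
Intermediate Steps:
Y = -5 (Y = 5*(-1) = -5)
J(U) = 2*U
Q = 0 (Q = -3*0*(-5) = 0*(-5) = 0)
I(x, p) = 6 + p + 2*x (I(x, p) = 6 + ((x + p) + x) = 6 + ((p + x) + x) = 6 + (p + 2*x) = 6 + p + 2*x)
k(H, z) = 75 (k(H, z) = 5*((6 + 1 + 2*4) + 15*0) = 5*((6 + 1 + 8) + 0) = 5*(15 + 0) = 5*15 = 75)
k(J(-17), -938)/64112 = 75/64112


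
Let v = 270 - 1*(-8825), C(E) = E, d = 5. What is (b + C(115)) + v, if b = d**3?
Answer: 9335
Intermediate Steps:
b = 125 (b = 5**3 = 125)
v = 9095 (v = 270 + 8825 = 9095)
(b + C(115)) + v = (125 + 115) + 9095 = 240 + 9095 = 9335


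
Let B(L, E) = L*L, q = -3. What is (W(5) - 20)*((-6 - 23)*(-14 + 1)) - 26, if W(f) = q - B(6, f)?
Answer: -22269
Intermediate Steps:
B(L, E) = L²
W(f) = -39 (W(f) = -3 - 1*6² = -3 - 1*36 = -3 - 36 = -39)
(W(5) - 20)*((-6 - 23)*(-14 + 1)) - 26 = (-39 - 20)*((-6 - 23)*(-14 + 1)) - 26 = -(-1711)*(-13) - 26 = -59*377 - 26 = -22243 - 26 = -22269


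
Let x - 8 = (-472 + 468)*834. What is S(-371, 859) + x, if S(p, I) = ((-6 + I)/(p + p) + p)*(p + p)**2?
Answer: -204895498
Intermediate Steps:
S(p, I) = 4*p**2*(p + (-6 + I)/(2*p)) (S(p, I) = ((-6 + I)/((2*p)) + p)*(2*p)**2 = ((-6 + I)*(1/(2*p)) + p)*(4*p**2) = ((-6 + I)/(2*p) + p)*(4*p**2) = (p + (-6 + I)/(2*p))*(4*p**2) = 4*p**2*(p + (-6 + I)/(2*p)))
x = -3328 (x = 8 + (-472 + 468)*834 = 8 - 4*834 = 8 - 3336 = -3328)
S(-371, 859) + x = 2*(-371)*(-6 + 859 + 2*(-371)**2) - 3328 = 2*(-371)*(-6 + 859 + 2*137641) - 3328 = 2*(-371)*(-6 + 859 + 275282) - 3328 = 2*(-371)*276135 - 3328 = -204892170 - 3328 = -204895498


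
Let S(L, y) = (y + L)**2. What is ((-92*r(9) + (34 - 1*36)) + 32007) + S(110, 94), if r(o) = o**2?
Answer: 66169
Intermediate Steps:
S(L, y) = (L + y)**2
((-92*r(9) + (34 - 1*36)) + 32007) + S(110, 94) = ((-92*9**2 + (34 - 1*36)) + 32007) + (110 + 94)**2 = ((-92*81 + (34 - 36)) + 32007) + 204**2 = ((-7452 - 2) + 32007) + 41616 = (-7454 + 32007) + 41616 = 24553 + 41616 = 66169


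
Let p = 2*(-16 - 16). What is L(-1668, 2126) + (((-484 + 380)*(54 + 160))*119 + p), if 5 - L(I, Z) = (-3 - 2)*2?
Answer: -2648513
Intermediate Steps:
p = -64 (p = 2*(-32) = -64)
L(I, Z) = 15 (L(I, Z) = 5 - (-3 - 2)*2 = 5 - (-5)*2 = 5 - 1*(-10) = 5 + 10 = 15)
L(-1668, 2126) + (((-484 + 380)*(54 + 160))*119 + p) = 15 + (((-484 + 380)*(54 + 160))*119 - 64) = 15 + (-104*214*119 - 64) = 15 + (-22256*119 - 64) = 15 + (-2648464 - 64) = 15 - 2648528 = -2648513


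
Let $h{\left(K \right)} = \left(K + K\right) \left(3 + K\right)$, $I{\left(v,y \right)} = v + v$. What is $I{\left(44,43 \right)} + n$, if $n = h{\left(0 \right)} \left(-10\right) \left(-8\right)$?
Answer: $88$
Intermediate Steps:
$I{\left(v,y \right)} = 2 v$
$h{\left(K \right)} = 2 K \left(3 + K\right)$
$n = 0$ ($n = 2 \cdot 0 \left(3 + 0\right) \left(-10\right) \left(-8\right) = 2 \cdot 0 \cdot 3 \left(-10\right) \left(-8\right) = 0 \left(-10\right) \left(-8\right) = 0 \left(-8\right) = 0$)
$I{\left(44,43 \right)} + n = 2 \cdot 44 + 0 = 88 + 0 = 88$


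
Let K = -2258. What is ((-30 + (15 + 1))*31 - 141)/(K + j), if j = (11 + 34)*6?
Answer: 575/1988 ≈ 0.28924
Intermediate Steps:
j = 270 (j = 45*6 = 270)
((-30 + (15 + 1))*31 - 141)/(K + j) = ((-30 + (15 + 1))*31 - 141)/(-2258 + 270) = ((-30 + 16)*31 - 141)/(-1988) = (-14*31 - 141)*(-1/1988) = (-434 - 141)*(-1/1988) = -575*(-1/1988) = 575/1988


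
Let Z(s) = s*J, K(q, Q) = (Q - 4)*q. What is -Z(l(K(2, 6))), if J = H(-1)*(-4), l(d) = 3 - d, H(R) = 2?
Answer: -8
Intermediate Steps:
K(q, Q) = q*(-4 + Q) (K(q, Q) = (-4 + Q)*q = q*(-4 + Q))
J = -8 (J = 2*(-4) = -8)
Z(s) = -8*s (Z(s) = s*(-8) = -8*s)
-Z(l(K(2, 6))) = -(-8)*(3 - 2*(-4 + 6)) = -(-8)*(3 - 2*2) = -(-8)*(3 - 1*4) = -(-8)*(3 - 4) = -(-8)*(-1) = -1*8 = -8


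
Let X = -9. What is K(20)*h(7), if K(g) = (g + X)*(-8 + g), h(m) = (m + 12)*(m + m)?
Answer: 35112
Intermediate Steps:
h(m) = 2*m*(12 + m) (h(m) = (12 + m)*(2*m) = 2*m*(12 + m))
K(g) = (-9 + g)*(-8 + g) (K(g) = (g - 9)*(-8 + g) = (-9 + g)*(-8 + g))
K(20)*h(7) = (72 + 20**2 - 17*20)*(2*7*(12 + 7)) = (72 + 400 - 340)*(2*7*19) = 132*266 = 35112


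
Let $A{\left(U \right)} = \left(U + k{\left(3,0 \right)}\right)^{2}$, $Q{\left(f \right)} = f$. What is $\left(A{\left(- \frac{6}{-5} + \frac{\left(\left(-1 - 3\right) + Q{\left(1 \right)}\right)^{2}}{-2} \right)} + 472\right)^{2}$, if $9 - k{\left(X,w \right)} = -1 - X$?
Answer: $\frac{3204578881}{10000} \approx 3.2046 \cdot 10^{5}$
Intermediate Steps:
$k{\left(X,w \right)} = 10 + X$ ($k{\left(X,w \right)} = 9 - \left(-1 - X\right) = 9 + \left(1 + X\right) = 10 + X$)
$A{\left(U \right)} = \left(13 + U\right)^{2}$ ($A{\left(U \right)} = \left(U + \left(10 + 3\right)\right)^{2} = \left(U + 13\right)^{2} = \left(13 + U\right)^{2}$)
$\left(A{\left(- \frac{6}{-5} + \frac{\left(\left(-1 - 3\right) + Q{\left(1 \right)}\right)^{2}}{-2} \right)} + 472\right)^{2} = \left(\left(13 + \left(- \frac{6}{-5} + \frac{\left(\left(-1 - 3\right) + 1\right)^{2}}{-2}\right)\right)^{2} + 472\right)^{2} = \left(\left(13 + \left(\left(-6\right) \left(- \frac{1}{5}\right) + \left(\left(-1 - 3\right) + 1\right)^{2} \left(- \frac{1}{2}\right)\right)\right)^{2} + 472\right)^{2} = \left(\left(13 + \left(\frac{6}{5} + \left(-4 + 1\right)^{2} \left(- \frac{1}{2}\right)\right)\right)^{2} + 472\right)^{2} = \left(\left(13 + \left(\frac{6}{5} + \left(-3\right)^{2} \left(- \frac{1}{2}\right)\right)\right)^{2} + 472\right)^{2} = \left(\left(13 + \left(\frac{6}{5} + 9 \left(- \frac{1}{2}\right)\right)\right)^{2} + 472\right)^{2} = \left(\left(13 + \left(\frac{6}{5} - \frac{9}{2}\right)\right)^{2} + 472\right)^{2} = \left(\left(13 - \frac{33}{10}\right)^{2} + 472\right)^{2} = \left(\left(\frac{97}{10}\right)^{2} + 472\right)^{2} = \left(\frac{9409}{100} + 472\right)^{2} = \left(\frac{56609}{100}\right)^{2} = \frac{3204578881}{10000}$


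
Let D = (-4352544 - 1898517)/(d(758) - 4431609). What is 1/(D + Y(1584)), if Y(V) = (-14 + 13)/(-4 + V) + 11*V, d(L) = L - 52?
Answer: 7000826740/121992277363237 ≈ 5.7387e-5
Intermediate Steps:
d(L) = -52 + L
Y(V) = -1/(-4 + V) + 11*V
D = 6251061/4430903 (D = (-4352544 - 1898517)/((-52 + 758) - 4431609) = -6251061/(706 - 4431609) = -6251061/(-4430903) = -6251061*(-1/4430903) = 6251061/4430903 ≈ 1.4108)
1/(D + Y(1584)) = 1/(6251061/4430903 + (-1 - 44*1584 + 11*1584²)/(-4 + 1584)) = 1/(6251061/4430903 + (-1 - 69696 + 11*2509056)/1580) = 1/(6251061/4430903 + (-1 - 69696 + 27599616)/1580) = 1/(6251061/4430903 + (1/1580)*27529919) = 1/(6251061/4430903 + 27529919/1580) = 1/(121992277363237/7000826740) = 7000826740/121992277363237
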